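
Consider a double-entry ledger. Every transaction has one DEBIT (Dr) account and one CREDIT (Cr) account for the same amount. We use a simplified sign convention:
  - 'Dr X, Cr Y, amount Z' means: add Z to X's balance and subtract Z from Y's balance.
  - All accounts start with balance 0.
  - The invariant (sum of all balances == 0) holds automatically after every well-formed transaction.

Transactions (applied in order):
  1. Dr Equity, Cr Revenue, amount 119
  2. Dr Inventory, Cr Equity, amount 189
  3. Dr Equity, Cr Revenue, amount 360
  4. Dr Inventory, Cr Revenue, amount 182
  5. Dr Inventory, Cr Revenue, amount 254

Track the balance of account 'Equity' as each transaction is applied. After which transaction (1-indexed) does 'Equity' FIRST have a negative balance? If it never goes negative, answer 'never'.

After txn 1: Equity=119
After txn 2: Equity=-70

Answer: 2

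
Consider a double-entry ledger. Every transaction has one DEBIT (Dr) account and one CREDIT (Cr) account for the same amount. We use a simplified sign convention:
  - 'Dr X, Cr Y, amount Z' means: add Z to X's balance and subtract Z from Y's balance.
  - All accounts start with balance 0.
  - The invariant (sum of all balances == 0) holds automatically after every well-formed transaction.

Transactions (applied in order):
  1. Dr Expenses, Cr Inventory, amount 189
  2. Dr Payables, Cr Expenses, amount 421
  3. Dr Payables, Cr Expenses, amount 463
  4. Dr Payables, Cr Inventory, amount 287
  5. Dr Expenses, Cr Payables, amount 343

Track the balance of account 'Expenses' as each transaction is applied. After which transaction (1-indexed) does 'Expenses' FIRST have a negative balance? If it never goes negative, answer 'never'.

After txn 1: Expenses=189
After txn 2: Expenses=-232

Answer: 2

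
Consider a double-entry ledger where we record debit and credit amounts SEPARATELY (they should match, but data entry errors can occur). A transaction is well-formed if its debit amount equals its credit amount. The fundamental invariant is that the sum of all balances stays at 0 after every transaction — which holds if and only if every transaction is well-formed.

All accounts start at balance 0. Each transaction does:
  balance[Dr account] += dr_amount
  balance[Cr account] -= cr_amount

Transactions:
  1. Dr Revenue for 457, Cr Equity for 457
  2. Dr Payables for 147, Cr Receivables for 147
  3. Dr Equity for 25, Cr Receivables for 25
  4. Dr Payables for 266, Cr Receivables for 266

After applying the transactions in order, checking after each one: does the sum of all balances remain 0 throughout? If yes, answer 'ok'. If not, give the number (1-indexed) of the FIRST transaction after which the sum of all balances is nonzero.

After txn 1: dr=457 cr=457 sum_balances=0
After txn 2: dr=147 cr=147 sum_balances=0
After txn 3: dr=25 cr=25 sum_balances=0
After txn 4: dr=266 cr=266 sum_balances=0

Answer: ok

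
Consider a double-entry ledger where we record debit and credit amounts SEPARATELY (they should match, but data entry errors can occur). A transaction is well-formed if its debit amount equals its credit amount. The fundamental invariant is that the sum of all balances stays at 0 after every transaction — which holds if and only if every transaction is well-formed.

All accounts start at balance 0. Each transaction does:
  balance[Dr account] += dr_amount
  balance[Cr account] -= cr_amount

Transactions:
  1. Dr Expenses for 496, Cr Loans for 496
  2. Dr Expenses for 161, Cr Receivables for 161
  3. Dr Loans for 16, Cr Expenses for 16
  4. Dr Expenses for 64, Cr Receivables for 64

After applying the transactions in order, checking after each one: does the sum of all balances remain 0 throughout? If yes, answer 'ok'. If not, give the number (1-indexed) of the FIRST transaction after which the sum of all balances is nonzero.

After txn 1: dr=496 cr=496 sum_balances=0
After txn 2: dr=161 cr=161 sum_balances=0
After txn 3: dr=16 cr=16 sum_balances=0
After txn 4: dr=64 cr=64 sum_balances=0

Answer: ok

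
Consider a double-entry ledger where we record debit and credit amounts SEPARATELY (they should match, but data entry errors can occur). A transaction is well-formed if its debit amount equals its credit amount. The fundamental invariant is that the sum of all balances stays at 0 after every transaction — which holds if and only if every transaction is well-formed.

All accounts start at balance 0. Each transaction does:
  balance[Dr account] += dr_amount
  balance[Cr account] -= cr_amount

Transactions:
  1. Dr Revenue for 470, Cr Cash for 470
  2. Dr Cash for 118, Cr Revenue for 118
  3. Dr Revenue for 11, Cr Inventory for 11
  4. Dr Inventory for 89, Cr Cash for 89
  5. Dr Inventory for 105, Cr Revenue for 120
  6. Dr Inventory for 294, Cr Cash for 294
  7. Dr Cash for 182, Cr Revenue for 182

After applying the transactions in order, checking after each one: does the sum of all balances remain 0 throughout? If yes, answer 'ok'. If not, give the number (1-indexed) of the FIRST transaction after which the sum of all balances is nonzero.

After txn 1: dr=470 cr=470 sum_balances=0
After txn 2: dr=118 cr=118 sum_balances=0
After txn 3: dr=11 cr=11 sum_balances=0
After txn 4: dr=89 cr=89 sum_balances=0
After txn 5: dr=105 cr=120 sum_balances=-15
After txn 6: dr=294 cr=294 sum_balances=-15
After txn 7: dr=182 cr=182 sum_balances=-15

Answer: 5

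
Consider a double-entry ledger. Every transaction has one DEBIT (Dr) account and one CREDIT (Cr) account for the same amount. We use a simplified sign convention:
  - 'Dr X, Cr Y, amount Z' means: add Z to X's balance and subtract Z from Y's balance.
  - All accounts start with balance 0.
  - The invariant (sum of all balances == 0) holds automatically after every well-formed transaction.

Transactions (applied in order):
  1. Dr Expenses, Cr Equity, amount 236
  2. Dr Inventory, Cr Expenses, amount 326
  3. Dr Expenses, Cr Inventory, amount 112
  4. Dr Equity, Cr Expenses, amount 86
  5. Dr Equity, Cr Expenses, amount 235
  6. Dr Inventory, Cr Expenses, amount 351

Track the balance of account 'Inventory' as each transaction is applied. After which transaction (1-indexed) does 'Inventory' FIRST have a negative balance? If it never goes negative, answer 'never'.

After txn 1: Inventory=0
After txn 2: Inventory=326
After txn 3: Inventory=214
After txn 4: Inventory=214
After txn 5: Inventory=214
After txn 6: Inventory=565

Answer: never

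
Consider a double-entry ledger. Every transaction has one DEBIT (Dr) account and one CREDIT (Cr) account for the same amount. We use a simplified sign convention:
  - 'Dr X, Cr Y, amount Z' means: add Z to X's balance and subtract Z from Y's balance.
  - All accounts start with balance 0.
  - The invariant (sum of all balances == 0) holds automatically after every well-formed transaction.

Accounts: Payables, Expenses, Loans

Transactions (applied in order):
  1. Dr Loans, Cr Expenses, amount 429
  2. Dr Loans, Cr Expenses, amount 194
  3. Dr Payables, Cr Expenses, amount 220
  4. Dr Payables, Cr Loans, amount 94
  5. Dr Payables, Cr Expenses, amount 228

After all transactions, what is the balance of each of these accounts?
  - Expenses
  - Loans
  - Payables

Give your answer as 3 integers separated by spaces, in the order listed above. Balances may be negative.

Answer: -1071 529 542

Derivation:
After txn 1 (Dr Loans, Cr Expenses, amount 429): Expenses=-429 Loans=429
After txn 2 (Dr Loans, Cr Expenses, amount 194): Expenses=-623 Loans=623
After txn 3 (Dr Payables, Cr Expenses, amount 220): Expenses=-843 Loans=623 Payables=220
After txn 4 (Dr Payables, Cr Loans, amount 94): Expenses=-843 Loans=529 Payables=314
After txn 5 (Dr Payables, Cr Expenses, amount 228): Expenses=-1071 Loans=529 Payables=542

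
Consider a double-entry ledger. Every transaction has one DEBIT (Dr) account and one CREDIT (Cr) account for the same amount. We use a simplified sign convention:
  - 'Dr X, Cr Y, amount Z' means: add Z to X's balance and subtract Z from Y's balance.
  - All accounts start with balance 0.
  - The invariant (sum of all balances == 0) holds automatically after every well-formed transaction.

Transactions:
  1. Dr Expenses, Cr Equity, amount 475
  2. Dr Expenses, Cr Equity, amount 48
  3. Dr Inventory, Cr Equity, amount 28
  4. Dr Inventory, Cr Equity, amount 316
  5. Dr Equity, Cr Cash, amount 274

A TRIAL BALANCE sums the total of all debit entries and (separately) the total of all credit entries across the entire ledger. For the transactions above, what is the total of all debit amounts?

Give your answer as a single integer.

Answer: 1141

Derivation:
Txn 1: debit+=475
Txn 2: debit+=48
Txn 3: debit+=28
Txn 4: debit+=316
Txn 5: debit+=274
Total debits = 1141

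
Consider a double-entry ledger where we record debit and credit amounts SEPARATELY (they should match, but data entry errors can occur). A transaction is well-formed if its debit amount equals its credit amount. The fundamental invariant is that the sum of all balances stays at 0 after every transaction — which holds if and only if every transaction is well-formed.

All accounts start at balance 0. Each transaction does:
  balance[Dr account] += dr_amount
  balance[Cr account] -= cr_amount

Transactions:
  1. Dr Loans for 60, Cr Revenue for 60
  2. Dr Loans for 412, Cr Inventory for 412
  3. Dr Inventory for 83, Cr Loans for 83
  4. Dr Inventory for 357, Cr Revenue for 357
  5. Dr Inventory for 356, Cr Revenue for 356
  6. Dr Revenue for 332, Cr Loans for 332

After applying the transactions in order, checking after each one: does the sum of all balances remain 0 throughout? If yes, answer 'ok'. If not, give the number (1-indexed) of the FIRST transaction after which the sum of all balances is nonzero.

After txn 1: dr=60 cr=60 sum_balances=0
After txn 2: dr=412 cr=412 sum_balances=0
After txn 3: dr=83 cr=83 sum_balances=0
After txn 4: dr=357 cr=357 sum_balances=0
After txn 5: dr=356 cr=356 sum_balances=0
After txn 6: dr=332 cr=332 sum_balances=0

Answer: ok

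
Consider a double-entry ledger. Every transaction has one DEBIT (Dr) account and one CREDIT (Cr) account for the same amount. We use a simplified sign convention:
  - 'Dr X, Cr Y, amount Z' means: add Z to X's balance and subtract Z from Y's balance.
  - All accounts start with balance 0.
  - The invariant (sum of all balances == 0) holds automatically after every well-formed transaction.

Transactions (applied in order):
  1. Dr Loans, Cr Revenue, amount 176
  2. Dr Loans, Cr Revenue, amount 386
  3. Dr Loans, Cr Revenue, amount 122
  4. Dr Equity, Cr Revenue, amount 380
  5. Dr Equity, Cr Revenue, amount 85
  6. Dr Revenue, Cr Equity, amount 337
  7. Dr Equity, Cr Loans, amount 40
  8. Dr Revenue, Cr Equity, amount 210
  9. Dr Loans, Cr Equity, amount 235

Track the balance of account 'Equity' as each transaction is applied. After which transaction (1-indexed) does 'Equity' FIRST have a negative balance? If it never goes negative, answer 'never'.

Answer: 8

Derivation:
After txn 1: Equity=0
After txn 2: Equity=0
After txn 3: Equity=0
After txn 4: Equity=380
After txn 5: Equity=465
After txn 6: Equity=128
After txn 7: Equity=168
After txn 8: Equity=-42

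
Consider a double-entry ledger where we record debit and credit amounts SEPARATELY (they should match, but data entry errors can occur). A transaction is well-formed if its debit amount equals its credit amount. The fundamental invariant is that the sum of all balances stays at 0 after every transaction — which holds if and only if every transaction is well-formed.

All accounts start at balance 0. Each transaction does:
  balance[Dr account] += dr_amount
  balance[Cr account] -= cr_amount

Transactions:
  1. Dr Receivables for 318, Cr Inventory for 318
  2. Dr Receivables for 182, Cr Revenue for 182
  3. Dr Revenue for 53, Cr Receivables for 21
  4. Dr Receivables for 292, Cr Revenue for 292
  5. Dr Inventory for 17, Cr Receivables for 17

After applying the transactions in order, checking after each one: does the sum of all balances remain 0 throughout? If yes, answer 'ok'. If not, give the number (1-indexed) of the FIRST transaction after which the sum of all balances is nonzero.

Answer: 3

Derivation:
After txn 1: dr=318 cr=318 sum_balances=0
After txn 2: dr=182 cr=182 sum_balances=0
After txn 3: dr=53 cr=21 sum_balances=32
After txn 4: dr=292 cr=292 sum_balances=32
After txn 5: dr=17 cr=17 sum_balances=32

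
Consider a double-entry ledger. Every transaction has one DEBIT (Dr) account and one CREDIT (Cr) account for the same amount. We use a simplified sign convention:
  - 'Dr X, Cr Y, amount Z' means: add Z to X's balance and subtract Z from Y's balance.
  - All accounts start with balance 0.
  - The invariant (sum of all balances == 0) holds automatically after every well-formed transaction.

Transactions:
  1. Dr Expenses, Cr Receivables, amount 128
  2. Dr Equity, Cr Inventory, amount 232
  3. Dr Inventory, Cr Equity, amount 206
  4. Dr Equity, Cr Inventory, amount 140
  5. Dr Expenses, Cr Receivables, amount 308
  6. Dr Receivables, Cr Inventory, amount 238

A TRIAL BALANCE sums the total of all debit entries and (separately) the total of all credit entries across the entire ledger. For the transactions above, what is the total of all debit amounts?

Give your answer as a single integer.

Answer: 1252

Derivation:
Txn 1: debit+=128
Txn 2: debit+=232
Txn 3: debit+=206
Txn 4: debit+=140
Txn 5: debit+=308
Txn 6: debit+=238
Total debits = 1252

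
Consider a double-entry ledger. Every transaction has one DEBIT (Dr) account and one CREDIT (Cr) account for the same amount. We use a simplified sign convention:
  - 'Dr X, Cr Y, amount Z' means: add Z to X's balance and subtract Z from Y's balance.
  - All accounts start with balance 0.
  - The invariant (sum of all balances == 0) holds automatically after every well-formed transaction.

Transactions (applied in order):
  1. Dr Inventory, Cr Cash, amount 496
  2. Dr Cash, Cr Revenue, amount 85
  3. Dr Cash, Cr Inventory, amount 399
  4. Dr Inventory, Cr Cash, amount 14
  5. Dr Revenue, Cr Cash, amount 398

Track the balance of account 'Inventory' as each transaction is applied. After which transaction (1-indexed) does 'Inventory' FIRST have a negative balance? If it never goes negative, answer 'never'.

Answer: never

Derivation:
After txn 1: Inventory=496
After txn 2: Inventory=496
After txn 3: Inventory=97
After txn 4: Inventory=111
After txn 5: Inventory=111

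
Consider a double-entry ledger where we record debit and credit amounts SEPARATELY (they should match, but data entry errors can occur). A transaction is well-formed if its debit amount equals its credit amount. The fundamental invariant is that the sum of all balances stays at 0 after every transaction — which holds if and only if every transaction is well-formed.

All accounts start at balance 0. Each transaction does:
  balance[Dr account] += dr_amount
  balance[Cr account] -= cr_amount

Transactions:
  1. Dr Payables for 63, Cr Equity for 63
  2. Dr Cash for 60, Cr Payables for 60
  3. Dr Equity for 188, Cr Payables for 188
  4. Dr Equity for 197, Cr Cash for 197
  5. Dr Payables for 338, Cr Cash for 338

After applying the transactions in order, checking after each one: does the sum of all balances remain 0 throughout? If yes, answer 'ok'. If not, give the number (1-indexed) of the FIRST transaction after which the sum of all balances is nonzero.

Answer: ok

Derivation:
After txn 1: dr=63 cr=63 sum_balances=0
After txn 2: dr=60 cr=60 sum_balances=0
After txn 3: dr=188 cr=188 sum_balances=0
After txn 4: dr=197 cr=197 sum_balances=0
After txn 5: dr=338 cr=338 sum_balances=0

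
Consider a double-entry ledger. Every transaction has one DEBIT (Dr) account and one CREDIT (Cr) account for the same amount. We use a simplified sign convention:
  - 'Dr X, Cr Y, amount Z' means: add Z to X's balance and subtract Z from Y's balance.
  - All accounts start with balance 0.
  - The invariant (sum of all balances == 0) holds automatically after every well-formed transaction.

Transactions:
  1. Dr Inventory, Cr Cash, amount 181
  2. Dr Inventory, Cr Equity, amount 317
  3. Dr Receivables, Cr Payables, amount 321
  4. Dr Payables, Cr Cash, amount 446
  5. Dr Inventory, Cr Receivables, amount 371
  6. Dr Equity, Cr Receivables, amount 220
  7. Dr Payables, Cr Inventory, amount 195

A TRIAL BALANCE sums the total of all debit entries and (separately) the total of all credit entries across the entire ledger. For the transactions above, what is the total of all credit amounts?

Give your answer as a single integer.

Answer: 2051

Derivation:
Txn 1: credit+=181
Txn 2: credit+=317
Txn 3: credit+=321
Txn 4: credit+=446
Txn 5: credit+=371
Txn 6: credit+=220
Txn 7: credit+=195
Total credits = 2051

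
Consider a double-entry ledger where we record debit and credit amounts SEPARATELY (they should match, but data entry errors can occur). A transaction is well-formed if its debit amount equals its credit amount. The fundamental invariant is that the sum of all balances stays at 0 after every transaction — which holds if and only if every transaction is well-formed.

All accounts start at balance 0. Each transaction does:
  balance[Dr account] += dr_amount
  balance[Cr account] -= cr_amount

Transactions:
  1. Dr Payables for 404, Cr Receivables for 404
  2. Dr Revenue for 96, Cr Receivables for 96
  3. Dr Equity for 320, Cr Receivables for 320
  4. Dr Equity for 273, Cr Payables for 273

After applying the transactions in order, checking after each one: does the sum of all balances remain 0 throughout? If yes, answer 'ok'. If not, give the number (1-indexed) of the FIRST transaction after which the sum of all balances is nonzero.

Answer: ok

Derivation:
After txn 1: dr=404 cr=404 sum_balances=0
After txn 2: dr=96 cr=96 sum_balances=0
After txn 3: dr=320 cr=320 sum_balances=0
After txn 4: dr=273 cr=273 sum_balances=0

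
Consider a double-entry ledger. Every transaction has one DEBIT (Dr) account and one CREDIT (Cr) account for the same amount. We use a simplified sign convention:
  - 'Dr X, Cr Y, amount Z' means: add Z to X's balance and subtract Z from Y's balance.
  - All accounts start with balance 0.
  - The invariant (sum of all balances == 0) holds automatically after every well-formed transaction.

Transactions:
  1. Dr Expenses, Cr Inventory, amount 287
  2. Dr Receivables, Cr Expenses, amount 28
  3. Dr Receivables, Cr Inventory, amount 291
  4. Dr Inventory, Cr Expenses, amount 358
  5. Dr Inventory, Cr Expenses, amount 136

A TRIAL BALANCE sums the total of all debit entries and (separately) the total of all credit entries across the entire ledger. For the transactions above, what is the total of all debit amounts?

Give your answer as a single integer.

Answer: 1100

Derivation:
Txn 1: debit+=287
Txn 2: debit+=28
Txn 3: debit+=291
Txn 4: debit+=358
Txn 5: debit+=136
Total debits = 1100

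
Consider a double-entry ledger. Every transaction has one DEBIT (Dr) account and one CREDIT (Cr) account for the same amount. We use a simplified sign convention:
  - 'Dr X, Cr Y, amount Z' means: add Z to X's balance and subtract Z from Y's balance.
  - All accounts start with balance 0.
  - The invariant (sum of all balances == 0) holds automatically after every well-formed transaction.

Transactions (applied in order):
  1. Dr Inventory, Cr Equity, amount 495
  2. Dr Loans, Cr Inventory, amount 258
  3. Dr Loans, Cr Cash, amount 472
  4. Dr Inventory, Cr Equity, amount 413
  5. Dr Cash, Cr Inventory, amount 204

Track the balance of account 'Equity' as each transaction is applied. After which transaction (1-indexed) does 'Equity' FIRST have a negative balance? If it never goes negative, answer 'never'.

After txn 1: Equity=-495

Answer: 1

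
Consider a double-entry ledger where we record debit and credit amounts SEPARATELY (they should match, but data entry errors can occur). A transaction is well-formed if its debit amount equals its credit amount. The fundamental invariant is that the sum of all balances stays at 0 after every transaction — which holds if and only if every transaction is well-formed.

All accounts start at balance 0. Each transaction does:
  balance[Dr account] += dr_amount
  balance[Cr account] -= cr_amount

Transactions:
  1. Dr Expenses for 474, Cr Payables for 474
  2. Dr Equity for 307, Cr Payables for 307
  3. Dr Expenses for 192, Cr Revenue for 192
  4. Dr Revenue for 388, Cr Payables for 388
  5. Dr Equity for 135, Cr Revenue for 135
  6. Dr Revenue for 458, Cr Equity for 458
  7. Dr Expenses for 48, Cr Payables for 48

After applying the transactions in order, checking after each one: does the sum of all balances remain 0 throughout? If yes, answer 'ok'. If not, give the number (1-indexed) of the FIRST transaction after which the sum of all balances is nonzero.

After txn 1: dr=474 cr=474 sum_balances=0
After txn 2: dr=307 cr=307 sum_balances=0
After txn 3: dr=192 cr=192 sum_balances=0
After txn 4: dr=388 cr=388 sum_balances=0
After txn 5: dr=135 cr=135 sum_balances=0
After txn 6: dr=458 cr=458 sum_balances=0
After txn 7: dr=48 cr=48 sum_balances=0

Answer: ok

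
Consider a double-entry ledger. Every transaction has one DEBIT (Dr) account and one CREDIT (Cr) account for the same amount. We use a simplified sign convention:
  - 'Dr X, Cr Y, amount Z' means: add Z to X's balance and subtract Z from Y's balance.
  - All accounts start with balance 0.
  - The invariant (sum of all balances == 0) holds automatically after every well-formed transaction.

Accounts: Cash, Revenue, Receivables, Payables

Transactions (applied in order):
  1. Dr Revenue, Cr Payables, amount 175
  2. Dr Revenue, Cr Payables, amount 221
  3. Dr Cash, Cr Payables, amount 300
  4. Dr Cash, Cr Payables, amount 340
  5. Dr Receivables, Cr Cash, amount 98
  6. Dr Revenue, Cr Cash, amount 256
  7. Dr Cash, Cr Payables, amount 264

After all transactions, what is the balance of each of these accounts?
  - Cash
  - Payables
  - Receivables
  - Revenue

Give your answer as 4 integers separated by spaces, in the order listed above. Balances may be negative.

Answer: 550 -1300 98 652

Derivation:
After txn 1 (Dr Revenue, Cr Payables, amount 175): Payables=-175 Revenue=175
After txn 2 (Dr Revenue, Cr Payables, amount 221): Payables=-396 Revenue=396
After txn 3 (Dr Cash, Cr Payables, amount 300): Cash=300 Payables=-696 Revenue=396
After txn 4 (Dr Cash, Cr Payables, amount 340): Cash=640 Payables=-1036 Revenue=396
After txn 5 (Dr Receivables, Cr Cash, amount 98): Cash=542 Payables=-1036 Receivables=98 Revenue=396
After txn 6 (Dr Revenue, Cr Cash, amount 256): Cash=286 Payables=-1036 Receivables=98 Revenue=652
After txn 7 (Dr Cash, Cr Payables, amount 264): Cash=550 Payables=-1300 Receivables=98 Revenue=652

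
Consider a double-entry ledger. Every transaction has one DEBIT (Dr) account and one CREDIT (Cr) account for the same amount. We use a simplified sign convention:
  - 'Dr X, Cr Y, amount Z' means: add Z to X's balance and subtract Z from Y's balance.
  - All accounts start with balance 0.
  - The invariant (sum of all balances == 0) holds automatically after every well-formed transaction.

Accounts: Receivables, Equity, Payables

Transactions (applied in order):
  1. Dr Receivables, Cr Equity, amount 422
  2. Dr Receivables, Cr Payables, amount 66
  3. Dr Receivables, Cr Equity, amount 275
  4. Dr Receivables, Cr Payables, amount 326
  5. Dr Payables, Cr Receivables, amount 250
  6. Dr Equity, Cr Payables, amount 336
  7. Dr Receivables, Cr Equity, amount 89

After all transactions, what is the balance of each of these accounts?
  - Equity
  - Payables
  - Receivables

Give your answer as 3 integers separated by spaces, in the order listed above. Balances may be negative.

Answer: -450 -478 928

Derivation:
After txn 1 (Dr Receivables, Cr Equity, amount 422): Equity=-422 Receivables=422
After txn 2 (Dr Receivables, Cr Payables, amount 66): Equity=-422 Payables=-66 Receivables=488
After txn 3 (Dr Receivables, Cr Equity, amount 275): Equity=-697 Payables=-66 Receivables=763
After txn 4 (Dr Receivables, Cr Payables, amount 326): Equity=-697 Payables=-392 Receivables=1089
After txn 5 (Dr Payables, Cr Receivables, amount 250): Equity=-697 Payables=-142 Receivables=839
After txn 6 (Dr Equity, Cr Payables, amount 336): Equity=-361 Payables=-478 Receivables=839
After txn 7 (Dr Receivables, Cr Equity, amount 89): Equity=-450 Payables=-478 Receivables=928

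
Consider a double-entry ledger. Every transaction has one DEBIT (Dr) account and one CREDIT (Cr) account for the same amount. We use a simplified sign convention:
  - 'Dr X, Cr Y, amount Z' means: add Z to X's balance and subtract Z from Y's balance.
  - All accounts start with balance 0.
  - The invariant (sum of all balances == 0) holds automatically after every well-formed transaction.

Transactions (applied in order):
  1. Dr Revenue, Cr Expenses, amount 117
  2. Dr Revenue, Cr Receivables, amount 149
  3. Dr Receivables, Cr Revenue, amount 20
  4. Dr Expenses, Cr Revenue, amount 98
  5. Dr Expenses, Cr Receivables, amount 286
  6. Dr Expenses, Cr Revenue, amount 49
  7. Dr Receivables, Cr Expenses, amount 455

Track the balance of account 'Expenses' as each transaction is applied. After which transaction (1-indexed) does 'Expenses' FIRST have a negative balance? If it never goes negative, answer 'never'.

After txn 1: Expenses=-117

Answer: 1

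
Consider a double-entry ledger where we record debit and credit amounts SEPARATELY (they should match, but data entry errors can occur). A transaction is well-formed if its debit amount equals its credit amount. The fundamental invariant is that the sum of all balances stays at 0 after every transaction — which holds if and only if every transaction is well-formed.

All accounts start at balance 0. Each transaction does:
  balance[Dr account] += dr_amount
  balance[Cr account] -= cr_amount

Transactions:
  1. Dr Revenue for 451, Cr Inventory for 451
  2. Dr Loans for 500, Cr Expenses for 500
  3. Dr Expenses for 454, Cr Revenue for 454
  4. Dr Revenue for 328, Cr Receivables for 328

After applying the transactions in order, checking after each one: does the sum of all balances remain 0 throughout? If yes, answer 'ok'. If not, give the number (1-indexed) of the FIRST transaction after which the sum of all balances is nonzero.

Answer: ok

Derivation:
After txn 1: dr=451 cr=451 sum_balances=0
After txn 2: dr=500 cr=500 sum_balances=0
After txn 3: dr=454 cr=454 sum_balances=0
After txn 4: dr=328 cr=328 sum_balances=0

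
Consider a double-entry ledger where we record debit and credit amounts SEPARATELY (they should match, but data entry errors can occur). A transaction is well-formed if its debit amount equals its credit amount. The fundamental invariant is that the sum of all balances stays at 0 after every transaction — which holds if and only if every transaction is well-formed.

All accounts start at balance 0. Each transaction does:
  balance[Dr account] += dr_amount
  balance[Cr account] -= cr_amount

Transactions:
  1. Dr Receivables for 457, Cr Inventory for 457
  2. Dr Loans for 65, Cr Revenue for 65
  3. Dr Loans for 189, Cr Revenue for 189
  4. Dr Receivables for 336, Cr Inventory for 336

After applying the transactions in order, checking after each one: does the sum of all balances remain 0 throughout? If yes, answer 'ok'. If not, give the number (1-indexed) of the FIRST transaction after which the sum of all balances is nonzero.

After txn 1: dr=457 cr=457 sum_balances=0
After txn 2: dr=65 cr=65 sum_balances=0
After txn 3: dr=189 cr=189 sum_balances=0
After txn 4: dr=336 cr=336 sum_balances=0

Answer: ok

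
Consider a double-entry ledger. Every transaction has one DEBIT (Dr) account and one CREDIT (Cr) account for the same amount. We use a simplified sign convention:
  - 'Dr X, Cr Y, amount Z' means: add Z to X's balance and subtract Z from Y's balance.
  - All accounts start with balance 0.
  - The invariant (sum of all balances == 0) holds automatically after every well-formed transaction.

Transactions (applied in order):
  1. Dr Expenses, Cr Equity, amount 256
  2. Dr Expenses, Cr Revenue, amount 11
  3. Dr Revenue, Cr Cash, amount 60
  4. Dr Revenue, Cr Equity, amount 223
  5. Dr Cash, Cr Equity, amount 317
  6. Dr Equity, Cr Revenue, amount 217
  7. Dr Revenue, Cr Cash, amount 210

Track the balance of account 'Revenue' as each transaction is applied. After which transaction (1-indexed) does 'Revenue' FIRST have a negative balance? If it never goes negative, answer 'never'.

After txn 1: Revenue=0
After txn 2: Revenue=-11

Answer: 2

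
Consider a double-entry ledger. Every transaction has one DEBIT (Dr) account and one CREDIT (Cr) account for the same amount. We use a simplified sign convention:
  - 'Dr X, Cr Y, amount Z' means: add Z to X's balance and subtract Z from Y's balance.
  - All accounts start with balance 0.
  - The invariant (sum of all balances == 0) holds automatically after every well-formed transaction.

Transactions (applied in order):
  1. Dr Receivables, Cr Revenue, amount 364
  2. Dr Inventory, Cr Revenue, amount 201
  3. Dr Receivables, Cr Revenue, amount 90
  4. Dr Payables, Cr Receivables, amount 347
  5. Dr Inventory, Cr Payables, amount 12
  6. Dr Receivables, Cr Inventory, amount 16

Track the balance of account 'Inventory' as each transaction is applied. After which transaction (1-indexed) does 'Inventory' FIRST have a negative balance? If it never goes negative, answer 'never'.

After txn 1: Inventory=0
After txn 2: Inventory=201
After txn 3: Inventory=201
After txn 4: Inventory=201
After txn 5: Inventory=213
After txn 6: Inventory=197

Answer: never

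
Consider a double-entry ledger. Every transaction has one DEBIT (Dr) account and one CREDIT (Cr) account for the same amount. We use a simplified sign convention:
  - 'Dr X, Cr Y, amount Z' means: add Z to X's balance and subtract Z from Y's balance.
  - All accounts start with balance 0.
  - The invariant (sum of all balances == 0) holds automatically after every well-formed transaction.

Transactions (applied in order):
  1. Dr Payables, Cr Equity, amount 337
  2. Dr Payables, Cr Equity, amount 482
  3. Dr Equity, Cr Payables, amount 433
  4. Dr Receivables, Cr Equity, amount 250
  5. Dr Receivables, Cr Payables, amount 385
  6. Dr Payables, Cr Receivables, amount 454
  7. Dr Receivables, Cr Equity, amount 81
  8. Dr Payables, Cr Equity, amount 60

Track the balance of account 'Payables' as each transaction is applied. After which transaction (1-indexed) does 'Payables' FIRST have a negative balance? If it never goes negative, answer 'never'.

After txn 1: Payables=337
After txn 2: Payables=819
After txn 3: Payables=386
After txn 4: Payables=386
After txn 5: Payables=1
After txn 6: Payables=455
After txn 7: Payables=455
After txn 8: Payables=515

Answer: never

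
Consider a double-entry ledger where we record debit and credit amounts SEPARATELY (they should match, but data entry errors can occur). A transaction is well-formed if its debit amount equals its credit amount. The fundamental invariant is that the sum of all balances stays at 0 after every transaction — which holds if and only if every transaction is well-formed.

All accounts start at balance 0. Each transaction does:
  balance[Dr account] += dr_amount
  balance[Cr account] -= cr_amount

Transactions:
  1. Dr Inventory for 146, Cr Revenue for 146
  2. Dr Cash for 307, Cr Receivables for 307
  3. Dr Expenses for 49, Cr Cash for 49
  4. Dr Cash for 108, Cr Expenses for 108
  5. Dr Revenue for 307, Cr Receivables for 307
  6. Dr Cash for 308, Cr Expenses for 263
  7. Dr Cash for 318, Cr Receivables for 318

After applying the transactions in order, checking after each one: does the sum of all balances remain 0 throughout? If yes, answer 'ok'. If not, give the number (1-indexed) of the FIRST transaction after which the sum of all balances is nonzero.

Answer: 6

Derivation:
After txn 1: dr=146 cr=146 sum_balances=0
After txn 2: dr=307 cr=307 sum_balances=0
After txn 3: dr=49 cr=49 sum_balances=0
After txn 4: dr=108 cr=108 sum_balances=0
After txn 5: dr=307 cr=307 sum_balances=0
After txn 6: dr=308 cr=263 sum_balances=45
After txn 7: dr=318 cr=318 sum_balances=45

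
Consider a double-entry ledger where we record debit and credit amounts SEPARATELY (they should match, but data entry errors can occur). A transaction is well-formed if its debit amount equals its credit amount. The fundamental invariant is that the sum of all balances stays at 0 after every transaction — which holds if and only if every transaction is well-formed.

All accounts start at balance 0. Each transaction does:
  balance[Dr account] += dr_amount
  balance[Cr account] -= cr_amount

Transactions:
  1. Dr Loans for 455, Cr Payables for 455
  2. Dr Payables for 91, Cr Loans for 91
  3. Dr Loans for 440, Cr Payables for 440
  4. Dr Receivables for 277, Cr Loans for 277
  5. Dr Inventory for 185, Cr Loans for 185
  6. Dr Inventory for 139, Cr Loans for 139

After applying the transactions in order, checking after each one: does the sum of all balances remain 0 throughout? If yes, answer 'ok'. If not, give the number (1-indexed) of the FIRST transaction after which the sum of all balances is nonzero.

Answer: ok

Derivation:
After txn 1: dr=455 cr=455 sum_balances=0
After txn 2: dr=91 cr=91 sum_balances=0
After txn 3: dr=440 cr=440 sum_balances=0
After txn 4: dr=277 cr=277 sum_balances=0
After txn 5: dr=185 cr=185 sum_balances=0
After txn 6: dr=139 cr=139 sum_balances=0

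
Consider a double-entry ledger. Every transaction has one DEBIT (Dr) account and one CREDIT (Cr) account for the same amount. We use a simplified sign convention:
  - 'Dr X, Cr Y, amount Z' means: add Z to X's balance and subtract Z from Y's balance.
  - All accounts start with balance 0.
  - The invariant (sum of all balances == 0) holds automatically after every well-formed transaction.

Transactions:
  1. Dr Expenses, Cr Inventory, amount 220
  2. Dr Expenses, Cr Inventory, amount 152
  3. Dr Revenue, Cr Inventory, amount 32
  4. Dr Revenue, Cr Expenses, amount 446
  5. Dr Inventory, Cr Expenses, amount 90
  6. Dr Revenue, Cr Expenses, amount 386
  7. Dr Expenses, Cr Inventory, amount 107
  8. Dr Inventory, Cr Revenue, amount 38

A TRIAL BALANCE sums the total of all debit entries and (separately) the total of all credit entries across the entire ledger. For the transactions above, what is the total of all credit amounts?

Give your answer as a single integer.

Answer: 1471

Derivation:
Txn 1: credit+=220
Txn 2: credit+=152
Txn 3: credit+=32
Txn 4: credit+=446
Txn 5: credit+=90
Txn 6: credit+=386
Txn 7: credit+=107
Txn 8: credit+=38
Total credits = 1471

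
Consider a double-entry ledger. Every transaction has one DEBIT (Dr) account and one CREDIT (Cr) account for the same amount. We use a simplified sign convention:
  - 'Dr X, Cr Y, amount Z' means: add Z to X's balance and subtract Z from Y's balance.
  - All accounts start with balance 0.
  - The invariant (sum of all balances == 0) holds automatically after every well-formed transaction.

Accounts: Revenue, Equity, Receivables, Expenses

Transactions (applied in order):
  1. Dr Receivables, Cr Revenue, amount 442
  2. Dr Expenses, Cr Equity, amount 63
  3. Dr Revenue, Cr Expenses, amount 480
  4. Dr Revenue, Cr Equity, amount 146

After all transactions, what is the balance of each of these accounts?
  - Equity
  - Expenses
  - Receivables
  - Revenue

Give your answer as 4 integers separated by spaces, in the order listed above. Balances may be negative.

After txn 1 (Dr Receivables, Cr Revenue, amount 442): Receivables=442 Revenue=-442
After txn 2 (Dr Expenses, Cr Equity, amount 63): Equity=-63 Expenses=63 Receivables=442 Revenue=-442
After txn 3 (Dr Revenue, Cr Expenses, amount 480): Equity=-63 Expenses=-417 Receivables=442 Revenue=38
After txn 4 (Dr Revenue, Cr Equity, amount 146): Equity=-209 Expenses=-417 Receivables=442 Revenue=184

Answer: -209 -417 442 184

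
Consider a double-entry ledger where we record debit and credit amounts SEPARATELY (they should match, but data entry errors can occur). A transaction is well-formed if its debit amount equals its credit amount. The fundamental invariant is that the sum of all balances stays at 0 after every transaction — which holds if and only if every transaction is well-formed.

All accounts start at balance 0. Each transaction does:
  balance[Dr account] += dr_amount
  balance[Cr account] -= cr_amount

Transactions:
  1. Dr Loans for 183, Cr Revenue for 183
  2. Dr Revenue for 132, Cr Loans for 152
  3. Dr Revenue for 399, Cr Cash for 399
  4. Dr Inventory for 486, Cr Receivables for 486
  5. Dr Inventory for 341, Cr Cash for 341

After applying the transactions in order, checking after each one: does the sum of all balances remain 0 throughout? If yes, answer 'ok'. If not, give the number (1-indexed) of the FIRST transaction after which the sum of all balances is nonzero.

Answer: 2

Derivation:
After txn 1: dr=183 cr=183 sum_balances=0
After txn 2: dr=132 cr=152 sum_balances=-20
After txn 3: dr=399 cr=399 sum_balances=-20
After txn 4: dr=486 cr=486 sum_balances=-20
After txn 5: dr=341 cr=341 sum_balances=-20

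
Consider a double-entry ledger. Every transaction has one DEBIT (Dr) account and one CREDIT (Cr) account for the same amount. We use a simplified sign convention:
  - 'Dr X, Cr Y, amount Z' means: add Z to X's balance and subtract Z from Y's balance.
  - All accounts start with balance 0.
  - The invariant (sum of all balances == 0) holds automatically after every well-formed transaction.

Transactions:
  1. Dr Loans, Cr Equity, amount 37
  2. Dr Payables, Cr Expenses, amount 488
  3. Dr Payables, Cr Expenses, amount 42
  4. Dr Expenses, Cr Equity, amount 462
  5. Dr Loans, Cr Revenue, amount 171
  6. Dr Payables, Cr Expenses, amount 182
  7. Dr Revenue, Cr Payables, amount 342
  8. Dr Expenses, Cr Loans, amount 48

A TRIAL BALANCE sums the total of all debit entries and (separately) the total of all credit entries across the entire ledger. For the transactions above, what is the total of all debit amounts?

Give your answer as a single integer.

Txn 1: debit+=37
Txn 2: debit+=488
Txn 3: debit+=42
Txn 4: debit+=462
Txn 5: debit+=171
Txn 6: debit+=182
Txn 7: debit+=342
Txn 8: debit+=48
Total debits = 1772

Answer: 1772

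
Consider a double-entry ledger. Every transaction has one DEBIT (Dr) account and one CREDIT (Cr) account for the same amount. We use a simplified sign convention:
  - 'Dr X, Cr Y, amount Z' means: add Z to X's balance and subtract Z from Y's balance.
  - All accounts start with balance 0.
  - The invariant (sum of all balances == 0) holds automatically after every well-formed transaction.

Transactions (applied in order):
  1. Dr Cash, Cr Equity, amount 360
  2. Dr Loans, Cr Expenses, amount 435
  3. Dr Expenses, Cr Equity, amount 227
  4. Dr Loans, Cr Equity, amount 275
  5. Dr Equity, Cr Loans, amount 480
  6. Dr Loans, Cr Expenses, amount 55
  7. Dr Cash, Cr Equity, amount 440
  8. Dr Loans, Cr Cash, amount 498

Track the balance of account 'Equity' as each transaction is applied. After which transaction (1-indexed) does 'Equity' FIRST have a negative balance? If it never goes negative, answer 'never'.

Answer: 1

Derivation:
After txn 1: Equity=-360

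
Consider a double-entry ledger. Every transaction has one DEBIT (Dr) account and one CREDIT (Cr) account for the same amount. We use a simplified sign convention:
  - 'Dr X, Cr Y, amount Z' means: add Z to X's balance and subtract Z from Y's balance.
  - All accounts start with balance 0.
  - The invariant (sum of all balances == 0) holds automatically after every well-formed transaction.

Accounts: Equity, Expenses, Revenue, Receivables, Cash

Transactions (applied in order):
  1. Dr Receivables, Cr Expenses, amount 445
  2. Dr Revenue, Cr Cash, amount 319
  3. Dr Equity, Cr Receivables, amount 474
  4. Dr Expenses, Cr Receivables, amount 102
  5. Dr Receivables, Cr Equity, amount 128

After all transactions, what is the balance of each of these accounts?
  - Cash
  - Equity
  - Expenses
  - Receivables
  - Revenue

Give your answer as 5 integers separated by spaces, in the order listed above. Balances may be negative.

After txn 1 (Dr Receivables, Cr Expenses, amount 445): Expenses=-445 Receivables=445
After txn 2 (Dr Revenue, Cr Cash, amount 319): Cash=-319 Expenses=-445 Receivables=445 Revenue=319
After txn 3 (Dr Equity, Cr Receivables, amount 474): Cash=-319 Equity=474 Expenses=-445 Receivables=-29 Revenue=319
After txn 4 (Dr Expenses, Cr Receivables, amount 102): Cash=-319 Equity=474 Expenses=-343 Receivables=-131 Revenue=319
After txn 5 (Dr Receivables, Cr Equity, amount 128): Cash=-319 Equity=346 Expenses=-343 Receivables=-3 Revenue=319

Answer: -319 346 -343 -3 319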